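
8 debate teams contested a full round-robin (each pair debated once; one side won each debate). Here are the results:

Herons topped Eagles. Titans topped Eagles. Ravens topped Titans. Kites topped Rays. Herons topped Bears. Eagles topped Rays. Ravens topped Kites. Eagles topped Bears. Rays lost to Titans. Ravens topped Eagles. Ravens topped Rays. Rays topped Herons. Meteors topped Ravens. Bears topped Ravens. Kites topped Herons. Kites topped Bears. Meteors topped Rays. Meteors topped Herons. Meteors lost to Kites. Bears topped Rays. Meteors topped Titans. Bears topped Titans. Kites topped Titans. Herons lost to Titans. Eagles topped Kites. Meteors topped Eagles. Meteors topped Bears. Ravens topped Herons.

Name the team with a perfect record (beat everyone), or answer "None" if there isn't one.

None

Highest win total is Meteors with 6 (out of 7 possible).
Meteors lost to Kites, so no team went undefeated.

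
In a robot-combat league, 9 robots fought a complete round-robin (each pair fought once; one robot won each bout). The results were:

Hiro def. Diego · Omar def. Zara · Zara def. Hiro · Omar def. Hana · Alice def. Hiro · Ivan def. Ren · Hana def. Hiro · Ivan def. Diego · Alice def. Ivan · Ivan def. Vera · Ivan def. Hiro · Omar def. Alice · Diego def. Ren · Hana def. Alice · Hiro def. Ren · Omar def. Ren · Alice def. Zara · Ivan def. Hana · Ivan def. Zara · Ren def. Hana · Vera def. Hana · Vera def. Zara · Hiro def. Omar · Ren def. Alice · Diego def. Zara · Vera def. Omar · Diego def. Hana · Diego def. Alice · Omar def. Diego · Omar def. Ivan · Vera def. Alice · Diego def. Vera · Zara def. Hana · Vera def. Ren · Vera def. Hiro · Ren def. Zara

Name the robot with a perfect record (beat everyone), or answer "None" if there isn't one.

None

Highest win total is Vera with 6 (out of 8 possible).
Vera lost to Ivan, Diego, so no robot went undefeated.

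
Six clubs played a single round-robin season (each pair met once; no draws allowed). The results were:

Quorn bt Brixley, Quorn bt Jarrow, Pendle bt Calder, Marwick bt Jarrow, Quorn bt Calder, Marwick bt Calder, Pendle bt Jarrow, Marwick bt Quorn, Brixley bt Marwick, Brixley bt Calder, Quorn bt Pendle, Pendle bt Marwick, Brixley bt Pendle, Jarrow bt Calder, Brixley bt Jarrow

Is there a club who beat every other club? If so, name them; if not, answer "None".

Highest win total is Quorn with 4 (out of 5 possible).
Quorn lost to Marwick, so no club went undefeated.

None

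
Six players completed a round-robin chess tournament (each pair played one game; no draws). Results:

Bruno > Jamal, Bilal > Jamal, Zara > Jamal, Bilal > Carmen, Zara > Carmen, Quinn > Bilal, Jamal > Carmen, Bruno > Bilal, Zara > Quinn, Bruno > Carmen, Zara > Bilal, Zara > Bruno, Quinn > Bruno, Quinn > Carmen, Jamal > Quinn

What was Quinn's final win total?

Quinn's results: beat Bilal, Carmen, Bruno; lost to Zara, Jamal.
That is 3 wins.

3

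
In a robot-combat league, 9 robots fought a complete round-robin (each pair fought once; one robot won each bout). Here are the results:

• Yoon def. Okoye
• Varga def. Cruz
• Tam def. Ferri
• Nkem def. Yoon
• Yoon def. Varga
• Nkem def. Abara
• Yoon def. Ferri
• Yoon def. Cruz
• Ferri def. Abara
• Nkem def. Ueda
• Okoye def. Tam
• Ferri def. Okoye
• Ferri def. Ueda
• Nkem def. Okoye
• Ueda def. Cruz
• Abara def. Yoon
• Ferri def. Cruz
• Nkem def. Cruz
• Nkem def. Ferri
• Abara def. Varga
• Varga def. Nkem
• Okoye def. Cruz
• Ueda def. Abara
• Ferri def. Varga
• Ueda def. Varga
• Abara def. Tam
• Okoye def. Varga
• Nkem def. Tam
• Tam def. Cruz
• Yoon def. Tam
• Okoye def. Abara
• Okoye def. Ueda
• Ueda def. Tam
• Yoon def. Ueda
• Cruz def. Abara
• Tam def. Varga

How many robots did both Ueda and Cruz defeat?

1

Ueda beat: Tam, Abara, Cruz, Varga.
Cruz beat: Abara.
Both beat: Abara — 1.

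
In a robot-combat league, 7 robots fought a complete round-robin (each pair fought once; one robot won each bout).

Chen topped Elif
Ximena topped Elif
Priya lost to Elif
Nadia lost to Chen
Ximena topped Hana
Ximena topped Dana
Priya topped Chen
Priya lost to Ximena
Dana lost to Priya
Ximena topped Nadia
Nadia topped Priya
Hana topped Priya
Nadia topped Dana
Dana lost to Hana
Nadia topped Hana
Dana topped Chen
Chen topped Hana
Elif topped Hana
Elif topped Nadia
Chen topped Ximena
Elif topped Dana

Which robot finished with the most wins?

Ximena

Win totals: Hana 2, Ximena 5, Dana 1, Chen 4, Elif 4, Nadia 3, Priya 2.
Ximena leads with 5 wins (next highest: 4).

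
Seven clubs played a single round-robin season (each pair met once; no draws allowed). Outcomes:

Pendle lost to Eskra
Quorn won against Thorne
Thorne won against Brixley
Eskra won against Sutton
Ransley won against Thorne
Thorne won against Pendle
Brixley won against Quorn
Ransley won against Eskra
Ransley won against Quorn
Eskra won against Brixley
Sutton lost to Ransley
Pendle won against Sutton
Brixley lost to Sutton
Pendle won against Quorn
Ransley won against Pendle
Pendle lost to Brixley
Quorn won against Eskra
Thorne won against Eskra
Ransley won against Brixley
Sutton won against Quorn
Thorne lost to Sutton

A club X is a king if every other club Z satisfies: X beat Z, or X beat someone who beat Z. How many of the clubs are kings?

1

Sutton cannot reach Ransley in two steps.
Brixley cannot reach Ransley in two steps.
Eskra cannot reach Ransley in two steps.
Ransley reaches everyone (king).
Pendle cannot reach Ransley in two steps.
Thorne cannot reach Ransley in two steps.
Quorn cannot reach Ransley in two steps.
Kings: Ransley — 1.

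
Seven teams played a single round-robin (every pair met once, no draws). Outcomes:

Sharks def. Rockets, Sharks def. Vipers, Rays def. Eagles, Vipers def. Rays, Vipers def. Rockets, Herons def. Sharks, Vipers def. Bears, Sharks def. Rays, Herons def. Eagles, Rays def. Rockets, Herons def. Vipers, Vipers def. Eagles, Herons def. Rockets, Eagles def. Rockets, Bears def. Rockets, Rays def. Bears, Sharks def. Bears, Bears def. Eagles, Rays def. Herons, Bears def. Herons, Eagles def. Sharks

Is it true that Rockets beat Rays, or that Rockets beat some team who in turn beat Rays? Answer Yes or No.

No

Rockets did not beat Rays directly.
Rockets beat no one, so there is no intermediate team.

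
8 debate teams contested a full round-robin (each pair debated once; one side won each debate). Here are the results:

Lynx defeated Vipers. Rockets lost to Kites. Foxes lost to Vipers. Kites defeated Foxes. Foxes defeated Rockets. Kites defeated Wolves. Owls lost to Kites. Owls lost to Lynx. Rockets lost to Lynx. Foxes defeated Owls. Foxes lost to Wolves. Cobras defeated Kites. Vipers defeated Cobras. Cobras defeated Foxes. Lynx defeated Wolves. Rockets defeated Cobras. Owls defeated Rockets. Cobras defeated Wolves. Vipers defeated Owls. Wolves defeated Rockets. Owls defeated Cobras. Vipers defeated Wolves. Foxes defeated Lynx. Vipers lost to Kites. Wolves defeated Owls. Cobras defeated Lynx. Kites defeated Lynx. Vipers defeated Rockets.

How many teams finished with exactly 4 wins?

2

Win totals: Rockets 1, Kites 6, Lynx 4, Owls 2, Wolves 3, Vipers 5, Foxes 3, Cobras 4.
Exactly 4: Lynx, Cobras — 2 teams.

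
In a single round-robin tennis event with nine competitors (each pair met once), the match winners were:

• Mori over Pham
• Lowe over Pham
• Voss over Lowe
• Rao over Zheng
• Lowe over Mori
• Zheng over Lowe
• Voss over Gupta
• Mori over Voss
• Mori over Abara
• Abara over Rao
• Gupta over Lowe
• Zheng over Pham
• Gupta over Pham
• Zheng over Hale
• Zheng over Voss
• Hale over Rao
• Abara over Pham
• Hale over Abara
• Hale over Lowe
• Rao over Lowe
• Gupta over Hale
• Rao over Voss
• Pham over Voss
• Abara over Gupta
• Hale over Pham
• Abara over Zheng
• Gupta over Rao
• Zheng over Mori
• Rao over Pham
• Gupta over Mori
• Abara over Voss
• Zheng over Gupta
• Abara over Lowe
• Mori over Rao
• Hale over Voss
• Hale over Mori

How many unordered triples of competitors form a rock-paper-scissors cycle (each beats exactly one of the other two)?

15

Win totals: Pham 1, Abara 6, Hale 6, Rao 4, Gupta 5, Voss 2, Lowe 2, Mori 4, Zheng 6.
A competitor with w wins dominates both others in C(w,2) triples; summing gives 0 + 15 + 15 + 6 + 10 + 1 + 1 + 6 + 15 = 69 transitive triples.
Total triples C(9,3) = 84, so cyclic triples = 84 − 69 = 15.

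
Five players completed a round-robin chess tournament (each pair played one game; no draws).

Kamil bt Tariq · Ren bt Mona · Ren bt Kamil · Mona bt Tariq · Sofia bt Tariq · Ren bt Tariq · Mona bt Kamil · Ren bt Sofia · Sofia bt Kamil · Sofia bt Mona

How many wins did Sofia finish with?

Sofia's results: beat Mona, Kamil, Tariq; lost to Ren.
That is 3 wins.

3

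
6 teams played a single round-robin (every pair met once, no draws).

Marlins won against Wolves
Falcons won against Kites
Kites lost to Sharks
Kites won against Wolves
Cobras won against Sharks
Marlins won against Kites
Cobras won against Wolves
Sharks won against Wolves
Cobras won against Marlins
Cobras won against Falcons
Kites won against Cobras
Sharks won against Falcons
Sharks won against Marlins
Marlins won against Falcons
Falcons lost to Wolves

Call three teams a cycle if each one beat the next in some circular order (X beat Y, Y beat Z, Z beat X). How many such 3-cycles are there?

4

Win totals: Marlins 3, Falcons 1, Sharks 4, Cobras 4, Wolves 1, Kites 2.
A team with w wins dominates both others in C(w,2) triples; summing gives 3 + 0 + 6 + 6 + 0 + 1 = 16 transitive triples.
Total triples C(6,3) = 20, so cyclic triples = 20 − 16 = 4.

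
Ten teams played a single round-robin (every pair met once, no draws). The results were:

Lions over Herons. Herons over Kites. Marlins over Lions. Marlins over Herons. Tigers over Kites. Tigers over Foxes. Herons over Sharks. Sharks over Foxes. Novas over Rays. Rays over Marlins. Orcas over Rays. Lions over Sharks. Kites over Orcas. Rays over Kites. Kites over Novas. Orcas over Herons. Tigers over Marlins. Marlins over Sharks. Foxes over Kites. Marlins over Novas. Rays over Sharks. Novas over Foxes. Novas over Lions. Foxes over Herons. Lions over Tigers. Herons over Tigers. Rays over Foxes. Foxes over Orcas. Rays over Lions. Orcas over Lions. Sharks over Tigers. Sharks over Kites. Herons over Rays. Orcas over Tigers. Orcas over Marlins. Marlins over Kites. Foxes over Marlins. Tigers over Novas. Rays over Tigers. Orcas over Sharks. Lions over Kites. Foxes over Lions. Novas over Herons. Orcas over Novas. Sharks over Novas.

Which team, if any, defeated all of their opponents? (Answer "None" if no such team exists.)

Highest win total is Orcas with 7 (out of 9 possible).
Orcas lost to Kites, Foxes, so no team went undefeated.

None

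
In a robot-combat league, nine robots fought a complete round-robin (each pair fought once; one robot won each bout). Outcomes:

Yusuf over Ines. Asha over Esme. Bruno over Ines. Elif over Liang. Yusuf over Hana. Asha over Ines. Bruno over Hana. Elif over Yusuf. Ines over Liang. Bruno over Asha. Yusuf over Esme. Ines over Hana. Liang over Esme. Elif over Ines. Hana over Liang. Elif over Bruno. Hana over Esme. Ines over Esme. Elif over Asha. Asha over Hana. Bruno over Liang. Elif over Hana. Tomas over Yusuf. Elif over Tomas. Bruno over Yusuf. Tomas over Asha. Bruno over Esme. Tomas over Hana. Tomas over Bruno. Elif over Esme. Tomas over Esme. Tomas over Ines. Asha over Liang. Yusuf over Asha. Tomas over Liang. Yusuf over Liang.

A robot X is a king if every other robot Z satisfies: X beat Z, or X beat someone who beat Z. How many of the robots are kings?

1

Esme cannot reach Liang, Bruno, Tomas, Yusuf, Hana, Ines, Elif, Asha in two steps.
Liang cannot reach Bruno, Tomas, Yusuf, Hana, Ines, Elif, Asha in two steps.
Bruno cannot reach Tomas, Elif in two steps.
Tomas cannot reach Elif in two steps.
Yusuf cannot reach Bruno, Tomas, Elif in two steps.
Hana cannot reach Bruno, Tomas, Yusuf, Ines, Elif, Asha in two steps.
Ines cannot reach Bruno, Tomas, Yusuf, Elif, Asha in two steps.
Elif reaches everyone (king).
Asha cannot reach Bruno, Tomas, Yusuf, Elif in two steps.
Kings: Elif — 1.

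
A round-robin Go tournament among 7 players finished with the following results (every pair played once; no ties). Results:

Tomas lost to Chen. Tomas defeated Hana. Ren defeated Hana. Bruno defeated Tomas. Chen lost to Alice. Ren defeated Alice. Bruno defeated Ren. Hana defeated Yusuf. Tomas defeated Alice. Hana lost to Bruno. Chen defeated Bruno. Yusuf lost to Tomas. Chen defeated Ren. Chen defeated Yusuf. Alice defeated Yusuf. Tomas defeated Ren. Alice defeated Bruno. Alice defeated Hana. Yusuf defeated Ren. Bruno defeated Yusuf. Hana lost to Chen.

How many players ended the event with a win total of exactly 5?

1

Win totals: Bruno 4, Chen 5, Ren 2, Tomas 4, Yusuf 1, Alice 4, Hana 1.
Exactly 5: Chen — 1 player.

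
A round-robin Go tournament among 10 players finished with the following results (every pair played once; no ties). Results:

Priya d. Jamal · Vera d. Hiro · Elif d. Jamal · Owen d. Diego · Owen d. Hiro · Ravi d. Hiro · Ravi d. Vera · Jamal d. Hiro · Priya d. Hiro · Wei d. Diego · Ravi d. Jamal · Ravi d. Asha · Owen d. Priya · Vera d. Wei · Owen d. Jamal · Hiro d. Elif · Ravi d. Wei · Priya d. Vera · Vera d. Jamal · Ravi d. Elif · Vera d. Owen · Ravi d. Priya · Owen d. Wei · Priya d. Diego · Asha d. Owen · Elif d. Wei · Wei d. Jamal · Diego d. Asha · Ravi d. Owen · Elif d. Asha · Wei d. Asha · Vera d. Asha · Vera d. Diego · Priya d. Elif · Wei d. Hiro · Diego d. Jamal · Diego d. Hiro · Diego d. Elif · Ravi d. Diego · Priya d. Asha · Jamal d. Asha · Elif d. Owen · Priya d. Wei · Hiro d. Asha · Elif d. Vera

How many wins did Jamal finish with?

Jamal's results: beat Asha, Hiro; lost to Priya, Elif, Owen, Diego, Vera, Ravi, Wei.
That is 2 wins.

2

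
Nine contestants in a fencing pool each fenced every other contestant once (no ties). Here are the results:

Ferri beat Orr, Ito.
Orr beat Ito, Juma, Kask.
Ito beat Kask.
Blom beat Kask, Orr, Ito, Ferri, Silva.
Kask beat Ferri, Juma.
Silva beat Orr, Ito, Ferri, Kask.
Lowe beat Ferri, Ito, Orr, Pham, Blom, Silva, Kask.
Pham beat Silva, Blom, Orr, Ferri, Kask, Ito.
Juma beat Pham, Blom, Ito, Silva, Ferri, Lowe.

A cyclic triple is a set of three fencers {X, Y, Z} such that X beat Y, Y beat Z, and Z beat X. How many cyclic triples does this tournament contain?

Win totals: Pham 6, Ito 1, Blom 5, Lowe 7, Orr 3, Juma 6, Kask 2, Silva 4, Ferri 2.
A fencer with w wins dominates both others in C(w,2) triples; summing gives 15 + 0 + 10 + 21 + 3 + 15 + 1 + 6 + 1 = 72 transitive triples.
Total triples C(9,3) = 84, so cyclic triples = 84 − 72 = 12.

12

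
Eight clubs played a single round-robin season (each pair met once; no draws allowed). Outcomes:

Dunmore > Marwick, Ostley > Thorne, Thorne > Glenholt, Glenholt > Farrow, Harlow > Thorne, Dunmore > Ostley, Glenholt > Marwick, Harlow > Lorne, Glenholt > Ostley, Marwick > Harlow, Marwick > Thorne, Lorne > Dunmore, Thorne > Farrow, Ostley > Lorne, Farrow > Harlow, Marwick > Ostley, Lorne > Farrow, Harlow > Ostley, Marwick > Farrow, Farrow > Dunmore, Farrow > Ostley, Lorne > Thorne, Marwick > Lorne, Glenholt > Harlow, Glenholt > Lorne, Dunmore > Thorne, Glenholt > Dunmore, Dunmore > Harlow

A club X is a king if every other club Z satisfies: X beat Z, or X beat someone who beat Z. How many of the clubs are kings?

5

Ostley cannot reach Marwick, Harlow in two steps.
Marwick reaches everyone (king).
Harlow cannot reach Marwick in two steps.
Glenholt reaches everyone (king).
Dunmore reaches everyone (king).
Lorne reaches everyone (king).
Thorne reaches everyone (king).
Farrow cannot reach Glenholt in two steps.
Kings: Marwick, Glenholt, Dunmore, Lorne, Thorne — 5.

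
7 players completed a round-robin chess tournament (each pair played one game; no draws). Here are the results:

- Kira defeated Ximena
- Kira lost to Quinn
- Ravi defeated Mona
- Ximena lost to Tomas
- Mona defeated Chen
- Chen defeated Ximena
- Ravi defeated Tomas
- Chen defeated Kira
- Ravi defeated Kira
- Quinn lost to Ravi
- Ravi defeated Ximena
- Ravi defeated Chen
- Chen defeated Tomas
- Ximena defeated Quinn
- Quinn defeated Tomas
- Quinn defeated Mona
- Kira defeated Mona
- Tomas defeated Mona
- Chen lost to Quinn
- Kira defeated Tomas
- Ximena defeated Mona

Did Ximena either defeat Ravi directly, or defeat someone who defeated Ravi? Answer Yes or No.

Ximena did not beat Ravi directly.
Ximena beat Mona, Quinn, but each of them lost to Ravi. No two-step path.

No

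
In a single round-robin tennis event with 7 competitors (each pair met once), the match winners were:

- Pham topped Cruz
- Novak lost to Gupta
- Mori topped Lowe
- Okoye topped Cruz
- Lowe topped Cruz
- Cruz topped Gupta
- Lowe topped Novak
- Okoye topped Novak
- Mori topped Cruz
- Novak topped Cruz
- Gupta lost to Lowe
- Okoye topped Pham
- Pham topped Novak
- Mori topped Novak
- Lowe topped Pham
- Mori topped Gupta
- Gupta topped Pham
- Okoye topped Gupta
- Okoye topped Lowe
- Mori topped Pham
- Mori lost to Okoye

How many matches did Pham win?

2

Pham's results: beat Novak, Cruz; lost to Lowe, Mori, Okoye, Gupta.
That is 2 wins.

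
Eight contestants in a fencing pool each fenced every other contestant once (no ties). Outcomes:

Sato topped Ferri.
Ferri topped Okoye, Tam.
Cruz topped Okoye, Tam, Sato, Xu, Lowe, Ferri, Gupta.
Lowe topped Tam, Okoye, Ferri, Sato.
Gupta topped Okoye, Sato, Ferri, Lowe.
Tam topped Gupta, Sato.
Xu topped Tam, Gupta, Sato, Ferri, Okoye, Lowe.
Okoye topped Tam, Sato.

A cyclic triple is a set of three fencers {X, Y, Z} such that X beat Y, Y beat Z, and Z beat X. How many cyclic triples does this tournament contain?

5

Win totals: Lowe 4, Sato 1, Cruz 7, Ferri 2, Tam 2, Okoye 2, Gupta 4, Xu 6.
A fencer with w wins dominates both others in C(w,2) triples; summing gives 6 + 0 + 21 + 1 + 1 + 1 + 6 + 15 = 51 transitive triples.
Total triples C(8,3) = 56, so cyclic triples = 56 − 51 = 5.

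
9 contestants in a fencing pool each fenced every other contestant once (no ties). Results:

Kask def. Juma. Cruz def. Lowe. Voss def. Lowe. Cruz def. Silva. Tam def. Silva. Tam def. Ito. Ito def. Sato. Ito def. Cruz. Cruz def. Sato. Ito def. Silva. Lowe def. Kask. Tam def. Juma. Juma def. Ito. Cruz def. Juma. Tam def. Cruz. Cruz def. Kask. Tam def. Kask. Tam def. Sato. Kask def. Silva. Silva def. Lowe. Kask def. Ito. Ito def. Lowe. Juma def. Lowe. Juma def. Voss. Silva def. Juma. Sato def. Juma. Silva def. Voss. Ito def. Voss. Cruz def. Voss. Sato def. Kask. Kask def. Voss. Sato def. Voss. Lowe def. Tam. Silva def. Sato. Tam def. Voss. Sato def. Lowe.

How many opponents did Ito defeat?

5

Ito's results: beat Voss, Lowe, Silva, Cruz, Sato; lost to Kask, Tam, Juma.
That is 5 wins.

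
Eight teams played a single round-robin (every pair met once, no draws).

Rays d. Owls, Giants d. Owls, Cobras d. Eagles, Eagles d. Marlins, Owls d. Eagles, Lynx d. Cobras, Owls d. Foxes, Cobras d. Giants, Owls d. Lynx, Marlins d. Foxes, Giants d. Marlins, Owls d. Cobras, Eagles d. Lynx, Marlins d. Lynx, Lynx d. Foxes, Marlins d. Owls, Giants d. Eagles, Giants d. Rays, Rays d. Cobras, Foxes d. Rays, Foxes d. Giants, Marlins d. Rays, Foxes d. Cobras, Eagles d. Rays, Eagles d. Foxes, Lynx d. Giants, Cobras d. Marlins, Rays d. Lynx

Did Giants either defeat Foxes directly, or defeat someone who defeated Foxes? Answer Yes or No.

Giants did not beat Foxes directly.
Giants beat Rays, Eagles, Owls, Marlins. Of those, Eagles beat Foxes.

Yes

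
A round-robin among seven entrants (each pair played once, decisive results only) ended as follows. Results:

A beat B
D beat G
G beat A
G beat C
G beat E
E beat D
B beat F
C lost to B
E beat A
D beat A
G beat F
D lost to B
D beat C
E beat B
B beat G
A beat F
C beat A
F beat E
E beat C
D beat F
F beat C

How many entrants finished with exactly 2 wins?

2

Win totals: A 2, B 4, C 1, D 4, E 4, F 2, G 4.
Exactly 2: A, F — 2 entrants.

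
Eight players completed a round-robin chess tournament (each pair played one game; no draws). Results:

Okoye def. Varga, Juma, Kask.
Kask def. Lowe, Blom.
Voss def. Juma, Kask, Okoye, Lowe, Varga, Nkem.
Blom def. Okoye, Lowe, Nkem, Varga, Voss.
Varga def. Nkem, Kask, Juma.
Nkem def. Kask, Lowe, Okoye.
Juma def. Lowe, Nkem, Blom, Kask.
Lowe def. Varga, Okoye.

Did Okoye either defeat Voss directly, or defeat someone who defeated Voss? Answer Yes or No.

Okoye did not beat Voss directly.
Okoye beat Varga, Juma, Kask, but each of them lost to Voss. No two-step path.

No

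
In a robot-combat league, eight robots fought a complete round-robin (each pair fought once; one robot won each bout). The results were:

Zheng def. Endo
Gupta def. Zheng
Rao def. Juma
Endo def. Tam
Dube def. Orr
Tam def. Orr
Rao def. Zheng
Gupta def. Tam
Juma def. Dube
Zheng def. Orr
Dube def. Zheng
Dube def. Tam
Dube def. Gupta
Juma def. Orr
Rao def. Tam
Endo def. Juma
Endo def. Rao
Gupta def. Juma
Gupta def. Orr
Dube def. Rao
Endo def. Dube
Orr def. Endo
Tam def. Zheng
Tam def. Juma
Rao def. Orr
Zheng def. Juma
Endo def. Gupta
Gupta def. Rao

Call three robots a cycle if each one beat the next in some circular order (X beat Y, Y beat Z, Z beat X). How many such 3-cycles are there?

13

Win totals: Tam 3, Gupta 5, Zheng 3, Rao 4, Juma 2, Endo 5, Orr 1, Dube 5.
A robot with w wins dominates both others in C(w,2) triples; summing gives 3 + 10 + 3 + 6 + 1 + 10 + 0 + 10 = 43 transitive triples.
Total triples C(8,3) = 56, so cyclic triples = 56 − 43 = 13.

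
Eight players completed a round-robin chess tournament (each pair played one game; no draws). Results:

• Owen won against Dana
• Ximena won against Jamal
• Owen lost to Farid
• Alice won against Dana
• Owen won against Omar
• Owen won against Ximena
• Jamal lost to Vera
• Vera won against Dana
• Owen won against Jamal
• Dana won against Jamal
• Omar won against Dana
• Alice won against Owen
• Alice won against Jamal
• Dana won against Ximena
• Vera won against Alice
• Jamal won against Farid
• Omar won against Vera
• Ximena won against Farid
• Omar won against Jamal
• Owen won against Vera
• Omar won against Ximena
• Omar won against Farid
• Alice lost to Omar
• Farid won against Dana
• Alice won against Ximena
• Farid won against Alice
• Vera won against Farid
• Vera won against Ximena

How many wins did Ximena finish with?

2

Ximena's results: beat Jamal, Farid; lost to Alice, Dana, Vera, Omar, Owen.
That is 2 wins.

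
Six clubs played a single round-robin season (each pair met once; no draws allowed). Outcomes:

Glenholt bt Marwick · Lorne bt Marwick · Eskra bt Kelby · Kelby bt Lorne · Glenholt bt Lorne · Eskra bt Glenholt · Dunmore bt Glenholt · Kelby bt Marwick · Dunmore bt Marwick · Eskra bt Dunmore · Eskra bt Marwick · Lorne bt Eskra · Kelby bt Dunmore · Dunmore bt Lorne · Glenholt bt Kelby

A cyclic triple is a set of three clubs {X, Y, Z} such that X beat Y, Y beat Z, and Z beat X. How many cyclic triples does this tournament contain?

4

Of the C(6,3) = 20 triples, the cyclic ones are: {Kelby, Glenholt, Dunmore}; {Kelby, Eskra, Lorne}; {Glenholt, Eskra, Lorne}; {Dunmore, Eskra, Lorne}.
That is 4.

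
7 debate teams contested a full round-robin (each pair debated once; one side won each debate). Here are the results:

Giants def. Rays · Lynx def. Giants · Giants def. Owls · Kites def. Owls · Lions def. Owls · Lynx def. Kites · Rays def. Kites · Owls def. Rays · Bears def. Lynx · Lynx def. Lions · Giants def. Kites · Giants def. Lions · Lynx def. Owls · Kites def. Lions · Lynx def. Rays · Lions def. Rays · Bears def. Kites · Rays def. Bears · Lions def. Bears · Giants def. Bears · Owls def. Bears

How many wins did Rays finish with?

2

Rays' results: beat Kites, Bears; lost to Owls, Lions, Lynx, Giants.
That is 2 wins.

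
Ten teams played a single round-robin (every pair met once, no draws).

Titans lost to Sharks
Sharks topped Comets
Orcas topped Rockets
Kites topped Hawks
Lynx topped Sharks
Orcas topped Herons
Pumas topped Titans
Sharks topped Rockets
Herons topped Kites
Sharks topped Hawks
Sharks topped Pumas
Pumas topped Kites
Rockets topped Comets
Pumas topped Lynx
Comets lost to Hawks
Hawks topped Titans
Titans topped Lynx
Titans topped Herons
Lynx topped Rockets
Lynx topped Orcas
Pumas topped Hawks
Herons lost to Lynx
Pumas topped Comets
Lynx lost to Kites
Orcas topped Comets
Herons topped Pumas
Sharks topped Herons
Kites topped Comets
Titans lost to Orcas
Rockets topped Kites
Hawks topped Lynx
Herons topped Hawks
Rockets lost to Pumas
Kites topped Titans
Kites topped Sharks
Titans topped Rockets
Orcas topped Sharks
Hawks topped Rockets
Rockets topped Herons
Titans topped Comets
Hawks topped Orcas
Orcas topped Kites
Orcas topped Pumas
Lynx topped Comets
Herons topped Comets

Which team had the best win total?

Orcas

Win totals: Hawks 5, Lynx 5, Titans 4, Sharks 6, Herons 4, Comets 0, Pumas 6, Kites 5, Rockets 3, Orcas 7.
Orcas leads with 7 wins (next highest: 6).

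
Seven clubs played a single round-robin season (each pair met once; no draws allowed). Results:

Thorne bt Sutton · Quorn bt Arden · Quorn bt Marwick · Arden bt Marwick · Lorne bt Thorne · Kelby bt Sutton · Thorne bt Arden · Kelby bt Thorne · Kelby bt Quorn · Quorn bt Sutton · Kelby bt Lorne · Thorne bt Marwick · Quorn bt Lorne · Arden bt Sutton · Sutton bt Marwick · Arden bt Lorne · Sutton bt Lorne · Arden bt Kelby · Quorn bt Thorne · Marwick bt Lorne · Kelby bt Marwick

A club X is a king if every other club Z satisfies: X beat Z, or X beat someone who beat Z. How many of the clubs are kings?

3

Kelby reaches everyone (king).
Quorn reaches everyone (king).
Marwick cannot reach Kelby, Quorn, Arden, Sutton in two steps.
Arden reaches everyone (king).
Sutton cannot reach Kelby, Quorn, Arden in two steps.
Thorne cannot reach Quorn in two steps.
Lorne cannot reach Kelby, Quorn in two steps.
Kings: Kelby, Quorn, Arden — 3.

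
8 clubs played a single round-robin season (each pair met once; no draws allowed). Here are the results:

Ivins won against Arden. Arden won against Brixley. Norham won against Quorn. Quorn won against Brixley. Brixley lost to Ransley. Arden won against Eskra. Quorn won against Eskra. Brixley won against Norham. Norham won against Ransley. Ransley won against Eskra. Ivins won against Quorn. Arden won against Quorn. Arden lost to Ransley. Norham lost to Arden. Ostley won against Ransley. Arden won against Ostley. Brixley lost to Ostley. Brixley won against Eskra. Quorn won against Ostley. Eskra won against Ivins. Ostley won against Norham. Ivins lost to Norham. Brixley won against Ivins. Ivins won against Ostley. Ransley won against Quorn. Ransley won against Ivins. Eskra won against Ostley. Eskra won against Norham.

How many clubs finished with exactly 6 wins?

0

Win totals: Eskra 3, Ransley 5, Quorn 3, Norham 3, Brixley 3, Arden 5, Ivins 3, Ostley 3.
No club has exactly 6 wins.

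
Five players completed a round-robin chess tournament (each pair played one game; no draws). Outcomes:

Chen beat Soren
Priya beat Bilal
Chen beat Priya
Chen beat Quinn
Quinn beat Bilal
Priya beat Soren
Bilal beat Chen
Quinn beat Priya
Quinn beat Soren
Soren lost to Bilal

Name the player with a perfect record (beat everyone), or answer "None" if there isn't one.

None

Highest win total is Quinn with 3 (out of 4 possible).
Quinn lost to Chen, so no player went undefeated.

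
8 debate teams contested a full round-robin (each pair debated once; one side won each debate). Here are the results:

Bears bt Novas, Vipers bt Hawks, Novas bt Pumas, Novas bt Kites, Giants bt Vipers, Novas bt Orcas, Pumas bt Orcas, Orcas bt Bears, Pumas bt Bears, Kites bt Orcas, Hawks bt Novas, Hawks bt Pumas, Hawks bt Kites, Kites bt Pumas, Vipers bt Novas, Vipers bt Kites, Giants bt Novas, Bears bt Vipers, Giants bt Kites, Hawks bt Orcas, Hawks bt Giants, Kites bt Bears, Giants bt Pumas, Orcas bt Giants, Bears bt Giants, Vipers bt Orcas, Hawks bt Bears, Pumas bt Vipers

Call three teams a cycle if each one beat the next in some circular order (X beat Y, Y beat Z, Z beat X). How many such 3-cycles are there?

Win totals: Giants 4, Orcas 2, Vipers 4, Kites 3, Bears 3, Hawks 6, Novas 3, Pumas 3.
A team with w wins dominates both others in C(w,2) triples; summing gives 6 + 1 + 6 + 3 + 3 + 15 + 3 + 3 = 40 transitive triples.
Total triples C(8,3) = 56, so cyclic triples = 56 − 40 = 16.

16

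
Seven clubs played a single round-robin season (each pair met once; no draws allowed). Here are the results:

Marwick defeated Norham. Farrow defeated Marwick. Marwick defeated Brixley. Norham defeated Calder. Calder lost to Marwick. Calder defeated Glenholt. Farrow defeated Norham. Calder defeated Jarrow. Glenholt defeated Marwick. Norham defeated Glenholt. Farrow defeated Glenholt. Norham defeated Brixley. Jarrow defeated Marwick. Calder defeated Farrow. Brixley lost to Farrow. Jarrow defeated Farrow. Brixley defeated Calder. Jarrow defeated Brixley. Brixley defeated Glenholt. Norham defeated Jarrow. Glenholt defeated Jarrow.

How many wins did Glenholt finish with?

2

Glenholt's results: beat Jarrow, Marwick; lost to Farrow, Calder, Norham, Brixley.
That is 2 wins.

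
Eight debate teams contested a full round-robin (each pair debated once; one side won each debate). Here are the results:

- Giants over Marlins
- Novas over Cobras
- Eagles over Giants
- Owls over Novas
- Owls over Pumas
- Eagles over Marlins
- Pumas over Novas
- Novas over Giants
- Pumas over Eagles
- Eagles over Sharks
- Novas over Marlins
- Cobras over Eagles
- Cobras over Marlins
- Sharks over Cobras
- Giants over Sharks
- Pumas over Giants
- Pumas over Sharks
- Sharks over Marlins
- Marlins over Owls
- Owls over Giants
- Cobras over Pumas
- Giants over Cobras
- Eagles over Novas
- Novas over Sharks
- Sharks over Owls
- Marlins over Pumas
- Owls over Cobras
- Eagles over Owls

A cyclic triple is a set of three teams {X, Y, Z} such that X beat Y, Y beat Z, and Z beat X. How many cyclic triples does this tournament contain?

18

Win totals: Eagles 5, Giants 3, Novas 4, Sharks 3, Cobras 3, Pumas 4, Owls 4, Marlins 2.
A team with w wins dominates both others in C(w,2) triples; summing gives 10 + 3 + 6 + 3 + 3 + 6 + 6 + 1 = 38 transitive triples.
Total triples C(8,3) = 56, so cyclic triples = 56 − 38 = 18.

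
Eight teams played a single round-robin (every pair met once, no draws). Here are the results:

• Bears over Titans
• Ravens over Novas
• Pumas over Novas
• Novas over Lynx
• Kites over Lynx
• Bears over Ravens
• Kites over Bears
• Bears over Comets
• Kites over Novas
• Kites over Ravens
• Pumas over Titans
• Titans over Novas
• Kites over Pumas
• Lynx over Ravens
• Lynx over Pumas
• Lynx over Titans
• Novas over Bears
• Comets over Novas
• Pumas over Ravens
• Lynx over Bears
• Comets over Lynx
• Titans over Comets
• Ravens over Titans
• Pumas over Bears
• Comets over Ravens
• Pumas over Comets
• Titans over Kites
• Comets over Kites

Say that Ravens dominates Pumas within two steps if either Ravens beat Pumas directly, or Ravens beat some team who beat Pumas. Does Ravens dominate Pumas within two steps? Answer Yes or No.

Ravens did not beat Pumas directly.
Ravens beat Titans, Novas, but each of them lost to Pumas. No two-step path.

No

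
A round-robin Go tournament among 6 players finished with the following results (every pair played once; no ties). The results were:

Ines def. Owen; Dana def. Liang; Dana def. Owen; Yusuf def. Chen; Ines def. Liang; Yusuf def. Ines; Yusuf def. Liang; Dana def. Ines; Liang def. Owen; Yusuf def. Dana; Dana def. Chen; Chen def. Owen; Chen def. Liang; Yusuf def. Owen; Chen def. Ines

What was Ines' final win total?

Ines' results: beat Owen, Liang; lost to Chen, Yusuf, Dana.
That is 2 wins.

2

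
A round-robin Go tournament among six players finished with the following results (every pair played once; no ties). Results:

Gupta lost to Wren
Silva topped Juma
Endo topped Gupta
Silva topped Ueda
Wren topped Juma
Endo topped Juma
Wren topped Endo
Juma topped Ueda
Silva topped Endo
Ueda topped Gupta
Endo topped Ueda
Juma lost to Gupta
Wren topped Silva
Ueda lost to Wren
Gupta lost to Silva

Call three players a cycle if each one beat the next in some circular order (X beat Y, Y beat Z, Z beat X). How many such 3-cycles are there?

Of the C(6,3) = 20 triples, the cyclic ones are: {Ueda, Gupta, Juma}.
That is 1.

1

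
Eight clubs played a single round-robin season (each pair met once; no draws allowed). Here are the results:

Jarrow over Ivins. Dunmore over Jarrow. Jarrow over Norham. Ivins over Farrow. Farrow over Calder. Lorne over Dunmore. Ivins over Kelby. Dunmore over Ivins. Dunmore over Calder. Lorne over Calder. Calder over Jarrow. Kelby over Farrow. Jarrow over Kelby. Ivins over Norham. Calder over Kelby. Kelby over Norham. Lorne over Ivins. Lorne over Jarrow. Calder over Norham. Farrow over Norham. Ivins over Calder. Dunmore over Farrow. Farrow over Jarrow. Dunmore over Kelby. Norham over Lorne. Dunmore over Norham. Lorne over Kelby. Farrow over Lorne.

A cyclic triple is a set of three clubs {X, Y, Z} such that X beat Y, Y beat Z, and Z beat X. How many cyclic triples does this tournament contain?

12

Win totals: Jarrow 3, Farrow 4, Norham 1, Ivins 4, Dunmore 6, Lorne 5, Calder 3, Kelby 2.
A club with w wins dominates both others in C(w,2) triples; summing gives 3 + 6 + 0 + 6 + 15 + 10 + 3 + 1 = 44 transitive triples.
Total triples C(8,3) = 56, so cyclic triples = 56 − 44 = 12.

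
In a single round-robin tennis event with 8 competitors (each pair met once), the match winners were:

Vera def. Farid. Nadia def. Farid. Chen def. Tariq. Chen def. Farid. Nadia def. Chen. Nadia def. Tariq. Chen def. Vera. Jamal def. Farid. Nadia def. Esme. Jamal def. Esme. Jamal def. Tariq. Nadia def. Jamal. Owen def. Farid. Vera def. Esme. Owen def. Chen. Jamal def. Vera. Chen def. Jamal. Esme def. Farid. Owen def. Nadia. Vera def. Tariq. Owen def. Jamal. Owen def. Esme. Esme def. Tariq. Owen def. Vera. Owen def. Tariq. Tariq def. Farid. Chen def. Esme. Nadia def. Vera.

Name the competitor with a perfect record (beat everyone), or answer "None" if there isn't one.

Owen has 7 wins out of 7 opponents — a perfect record.

Owen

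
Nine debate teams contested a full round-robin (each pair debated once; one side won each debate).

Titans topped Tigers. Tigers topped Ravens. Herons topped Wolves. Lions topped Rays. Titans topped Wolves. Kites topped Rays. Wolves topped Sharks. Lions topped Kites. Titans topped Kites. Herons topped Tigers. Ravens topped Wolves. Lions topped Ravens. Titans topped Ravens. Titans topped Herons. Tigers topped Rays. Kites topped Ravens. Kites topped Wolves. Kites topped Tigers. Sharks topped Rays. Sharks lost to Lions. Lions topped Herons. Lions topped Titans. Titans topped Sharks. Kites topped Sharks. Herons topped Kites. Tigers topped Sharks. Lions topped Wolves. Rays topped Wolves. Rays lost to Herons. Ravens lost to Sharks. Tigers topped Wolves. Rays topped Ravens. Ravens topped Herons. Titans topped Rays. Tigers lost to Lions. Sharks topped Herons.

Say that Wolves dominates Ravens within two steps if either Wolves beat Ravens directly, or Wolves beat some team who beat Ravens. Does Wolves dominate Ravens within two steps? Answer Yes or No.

Wolves did not beat Ravens directly.
Wolves beat Sharks. Of those, Sharks beat Ravens.

Yes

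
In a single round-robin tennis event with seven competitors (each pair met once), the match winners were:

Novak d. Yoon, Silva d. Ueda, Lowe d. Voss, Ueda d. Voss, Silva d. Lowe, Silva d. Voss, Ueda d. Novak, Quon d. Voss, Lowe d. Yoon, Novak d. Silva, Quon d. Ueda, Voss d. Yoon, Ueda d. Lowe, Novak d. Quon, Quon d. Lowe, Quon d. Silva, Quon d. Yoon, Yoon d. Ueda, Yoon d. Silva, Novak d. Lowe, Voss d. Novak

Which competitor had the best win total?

Quon

Win totals: Ueda 3, Novak 4, Voss 2, Lowe 2, Silva 3, Yoon 2, Quon 5.
Quon leads with 5 wins (next highest: 4).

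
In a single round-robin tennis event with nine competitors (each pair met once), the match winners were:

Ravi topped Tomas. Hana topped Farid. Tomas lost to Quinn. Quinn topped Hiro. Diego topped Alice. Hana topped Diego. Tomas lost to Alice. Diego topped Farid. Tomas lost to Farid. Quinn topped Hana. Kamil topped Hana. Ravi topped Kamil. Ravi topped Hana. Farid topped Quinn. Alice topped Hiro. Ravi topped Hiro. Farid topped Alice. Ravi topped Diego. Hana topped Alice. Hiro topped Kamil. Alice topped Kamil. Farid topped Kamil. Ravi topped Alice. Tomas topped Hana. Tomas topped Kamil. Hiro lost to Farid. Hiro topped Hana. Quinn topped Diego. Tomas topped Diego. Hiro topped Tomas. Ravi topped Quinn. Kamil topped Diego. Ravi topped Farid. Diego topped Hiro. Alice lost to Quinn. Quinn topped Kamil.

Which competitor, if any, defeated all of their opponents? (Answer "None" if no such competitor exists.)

Ravi has 8 wins out of 8 opponents — a perfect record.

Ravi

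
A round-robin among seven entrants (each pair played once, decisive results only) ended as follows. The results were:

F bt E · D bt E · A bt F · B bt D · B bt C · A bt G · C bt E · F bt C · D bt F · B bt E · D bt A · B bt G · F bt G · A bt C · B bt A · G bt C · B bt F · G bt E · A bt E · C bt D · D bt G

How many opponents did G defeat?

G's results: beat C, E; lost to A, B, D, F.
That is 2 wins.

2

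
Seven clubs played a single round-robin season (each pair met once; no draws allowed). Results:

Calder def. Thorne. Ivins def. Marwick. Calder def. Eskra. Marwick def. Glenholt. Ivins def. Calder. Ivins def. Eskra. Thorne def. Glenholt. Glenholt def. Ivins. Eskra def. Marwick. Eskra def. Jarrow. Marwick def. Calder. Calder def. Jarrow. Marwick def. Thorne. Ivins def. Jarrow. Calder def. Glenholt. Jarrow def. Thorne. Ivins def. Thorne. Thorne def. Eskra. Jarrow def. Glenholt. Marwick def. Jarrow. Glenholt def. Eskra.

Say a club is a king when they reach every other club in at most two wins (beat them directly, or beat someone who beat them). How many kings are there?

Marwick reaches everyone (king).
Eskra cannot reach Ivins in two steps.
Glenholt reaches everyone (king).
Ivins reaches everyone (king).
Jarrow cannot reach Marwick, Calder in two steps.
Calder reaches everyone (king).
Thorne cannot reach Calder in two steps.
Kings: Marwick, Glenholt, Ivins, Calder — 4.

4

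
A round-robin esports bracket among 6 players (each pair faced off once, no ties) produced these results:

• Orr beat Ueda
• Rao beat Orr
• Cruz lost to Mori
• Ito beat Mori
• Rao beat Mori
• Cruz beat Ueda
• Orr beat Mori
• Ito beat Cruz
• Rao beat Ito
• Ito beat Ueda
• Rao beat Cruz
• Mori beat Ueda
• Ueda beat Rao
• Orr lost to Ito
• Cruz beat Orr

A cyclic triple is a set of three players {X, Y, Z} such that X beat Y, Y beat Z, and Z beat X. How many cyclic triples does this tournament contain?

Of the C(6,3) = 20 triples, the cyclic ones are: {Ito, Ueda, Rao}; {Ueda, Mori, Rao}; {Ueda, Orr, Rao}; {Ueda, Rao, Cruz}; {Mori, Orr, Cruz}.
That is 5.

5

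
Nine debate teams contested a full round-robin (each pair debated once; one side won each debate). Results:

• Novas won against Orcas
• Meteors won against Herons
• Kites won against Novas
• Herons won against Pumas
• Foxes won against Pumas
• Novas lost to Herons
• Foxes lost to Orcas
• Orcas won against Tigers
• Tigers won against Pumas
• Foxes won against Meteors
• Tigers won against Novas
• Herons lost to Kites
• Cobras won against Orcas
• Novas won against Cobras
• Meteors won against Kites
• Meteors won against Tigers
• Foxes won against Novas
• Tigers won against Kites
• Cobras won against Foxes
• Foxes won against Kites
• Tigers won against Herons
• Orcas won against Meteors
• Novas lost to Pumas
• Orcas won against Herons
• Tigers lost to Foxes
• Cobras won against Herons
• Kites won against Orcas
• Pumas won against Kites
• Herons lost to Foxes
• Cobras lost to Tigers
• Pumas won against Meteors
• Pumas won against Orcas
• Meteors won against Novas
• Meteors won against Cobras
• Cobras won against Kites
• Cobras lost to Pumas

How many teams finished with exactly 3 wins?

1

Win totals: Foxes 6, Pumas 5, Cobras 4, Tigers 5, Novas 2, Herons 2, Kites 3, Meteors 5, Orcas 4.
Exactly 3: Kites — 1 team.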